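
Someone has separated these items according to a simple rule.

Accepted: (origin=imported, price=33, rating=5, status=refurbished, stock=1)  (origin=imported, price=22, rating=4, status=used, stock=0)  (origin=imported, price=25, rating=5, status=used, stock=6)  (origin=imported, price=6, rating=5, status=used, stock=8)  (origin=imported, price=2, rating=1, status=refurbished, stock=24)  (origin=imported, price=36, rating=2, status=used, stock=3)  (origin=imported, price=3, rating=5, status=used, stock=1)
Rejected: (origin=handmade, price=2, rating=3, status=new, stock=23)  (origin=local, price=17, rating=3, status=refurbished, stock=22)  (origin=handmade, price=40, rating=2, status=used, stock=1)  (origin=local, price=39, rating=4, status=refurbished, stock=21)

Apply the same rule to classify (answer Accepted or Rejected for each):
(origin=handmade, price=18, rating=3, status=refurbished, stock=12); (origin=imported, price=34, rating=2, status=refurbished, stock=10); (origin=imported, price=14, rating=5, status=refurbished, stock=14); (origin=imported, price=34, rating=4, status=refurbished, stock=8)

A rule that fits every label: origin is imported — true of each 'Accepted' example, false of each 'Rejected' one.
(origin=handmade, price=18, rating=3, status=refurbished, stock=12): origin is handmade — fails the rule, so Rejected.
(origin=imported, price=34, rating=2, status=refurbished, stock=10): origin is imported — passes, so Accepted.
(origin=imported, price=14, rating=5, status=refurbished, stock=14): origin is imported — passes, so Accepted.
(origin=imported, price=34, rating=4, status=refurbished, stock=8): origin is imported — passes, so Accepted.

Rejected, Accepted, Accepted, Accepted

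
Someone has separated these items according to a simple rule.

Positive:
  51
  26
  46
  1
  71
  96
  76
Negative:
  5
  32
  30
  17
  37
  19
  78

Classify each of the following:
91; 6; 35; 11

Positive, Positive, Negative, Positive

The common property of the 'Positive' items is: ≡ 1 (mod 5). No 'Negative' item has it.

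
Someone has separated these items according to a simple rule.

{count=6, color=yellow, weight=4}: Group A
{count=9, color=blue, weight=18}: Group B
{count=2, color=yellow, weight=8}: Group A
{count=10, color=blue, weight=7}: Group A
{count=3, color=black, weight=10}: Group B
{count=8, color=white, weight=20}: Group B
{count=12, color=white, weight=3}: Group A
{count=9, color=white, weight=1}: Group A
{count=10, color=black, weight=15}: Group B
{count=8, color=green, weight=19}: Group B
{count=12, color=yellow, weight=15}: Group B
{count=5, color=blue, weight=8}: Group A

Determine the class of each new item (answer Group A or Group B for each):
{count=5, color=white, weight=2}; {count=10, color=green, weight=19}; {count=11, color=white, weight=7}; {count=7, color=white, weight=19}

The common property of the 'Group A' items is: weight ≤ 8. No 'Group B' item has it.
{count=5, color=white, weight=2}: weight = 2 — passes, so Group A.
{count=10, color=green, weight=19}: weight = 19 — fails the rule, so Group B.
{count=11, color=white, weight=7}: weight = 7 — passes, so Group A.
{count=7, color=white, weight=19}: weight = 19 — fails the rule, so Group B.

Group A, Group B, Group A, Group B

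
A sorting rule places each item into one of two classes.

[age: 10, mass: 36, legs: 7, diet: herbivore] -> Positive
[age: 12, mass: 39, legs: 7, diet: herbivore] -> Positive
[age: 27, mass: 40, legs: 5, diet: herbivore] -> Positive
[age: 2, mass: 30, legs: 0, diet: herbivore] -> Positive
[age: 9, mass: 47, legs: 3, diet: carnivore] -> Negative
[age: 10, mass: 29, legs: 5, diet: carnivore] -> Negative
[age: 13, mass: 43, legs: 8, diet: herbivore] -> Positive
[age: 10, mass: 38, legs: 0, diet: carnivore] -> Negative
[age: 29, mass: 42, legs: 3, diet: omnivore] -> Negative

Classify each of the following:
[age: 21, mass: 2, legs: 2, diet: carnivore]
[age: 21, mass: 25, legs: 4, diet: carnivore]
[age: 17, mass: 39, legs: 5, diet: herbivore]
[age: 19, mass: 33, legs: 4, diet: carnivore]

The distinguishing property — diet is herbivore — holds for all the 'Positive' cases and none of the 'Negative' cases.
[age: 21, mass: 2, legs: 2, diet: carnivore] — diet is carnivore, hence Negative.
[age: 21, mass: 25, legs: 4, diet: carnivore] — diet is carnivore, hence Negative.
[age: 17, mass: 39, legs: 5, diet: herbivore] — diet is herbivore, hence Positive.
[age: 19, mass: 33, legs: 4, diet: carnivore] — diet is carnivore, hence Negative.

Negative, Negative, Positive, Negative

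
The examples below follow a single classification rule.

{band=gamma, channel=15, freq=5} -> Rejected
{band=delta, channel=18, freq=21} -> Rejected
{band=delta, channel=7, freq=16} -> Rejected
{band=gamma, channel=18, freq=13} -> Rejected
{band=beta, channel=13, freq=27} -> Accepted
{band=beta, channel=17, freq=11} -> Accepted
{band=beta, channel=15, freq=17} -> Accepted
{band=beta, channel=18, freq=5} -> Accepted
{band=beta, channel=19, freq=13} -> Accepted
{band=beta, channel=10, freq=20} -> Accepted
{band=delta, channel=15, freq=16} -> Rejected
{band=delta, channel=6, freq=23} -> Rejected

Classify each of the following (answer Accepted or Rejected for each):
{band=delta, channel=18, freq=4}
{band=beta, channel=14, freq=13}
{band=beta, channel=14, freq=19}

The pattern is that an item is 'Accepted' exactly when: band is beta.
{band=delta, channel=18, freq=4}: Rejected (band is delta).
{band=beta, channel=14, freq=13}: Accepted (band is beta).
{band=beta, channel=14, freq=19}: Accepted (band is beta).

Rejected, Accepted, Accepted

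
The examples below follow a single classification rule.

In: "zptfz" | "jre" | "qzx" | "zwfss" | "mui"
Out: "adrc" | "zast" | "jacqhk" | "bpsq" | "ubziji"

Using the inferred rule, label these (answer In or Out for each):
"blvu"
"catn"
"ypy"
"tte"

Out, Out, In, In

Comparing the two groups points to one rule — odd length.
"blvu": length 4 — fails this test, so Out. "catn": length 4 — fails this test, so Out. "ypy": length 3 — meets the rule, so In. "tte": length 3 — meets the rule, so In.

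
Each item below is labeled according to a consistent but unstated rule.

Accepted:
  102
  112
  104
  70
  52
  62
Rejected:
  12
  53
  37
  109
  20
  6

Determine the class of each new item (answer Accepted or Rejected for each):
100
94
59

Accepted, Accepted, Rejected

The pattern is that an item is 'Accepted' exactly when: even AND at least 37.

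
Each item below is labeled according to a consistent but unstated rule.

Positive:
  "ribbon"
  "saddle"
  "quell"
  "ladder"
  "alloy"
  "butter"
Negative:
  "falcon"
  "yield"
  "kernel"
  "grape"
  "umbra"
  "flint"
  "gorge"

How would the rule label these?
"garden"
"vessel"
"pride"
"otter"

Negative, Positive, Negative, Positive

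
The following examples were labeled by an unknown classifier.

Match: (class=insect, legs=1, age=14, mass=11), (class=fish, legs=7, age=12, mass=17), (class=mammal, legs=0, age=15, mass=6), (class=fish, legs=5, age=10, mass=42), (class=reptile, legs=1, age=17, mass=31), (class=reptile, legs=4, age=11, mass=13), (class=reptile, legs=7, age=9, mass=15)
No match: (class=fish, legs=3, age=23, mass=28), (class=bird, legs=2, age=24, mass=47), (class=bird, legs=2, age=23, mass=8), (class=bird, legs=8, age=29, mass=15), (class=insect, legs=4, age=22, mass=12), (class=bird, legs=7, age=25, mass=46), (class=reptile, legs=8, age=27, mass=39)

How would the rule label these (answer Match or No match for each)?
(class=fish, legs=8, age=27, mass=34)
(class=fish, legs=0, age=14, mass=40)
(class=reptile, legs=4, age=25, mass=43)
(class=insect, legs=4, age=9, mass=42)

The simplest hypothesis consistent with all the labels is: age ≤ 17.
No match: (class=fish, legs=8, age=27, mass=34), since age = 27. Match: (class=fish, legs=0, age=14, mass=40), since age = 14. No match: (class=reptile, legs=4, age=25, mass=43), since age = 25. Match: (class=insect, legs=4, age=9, mass=42), since age = 9.

No match, Match, No match, Match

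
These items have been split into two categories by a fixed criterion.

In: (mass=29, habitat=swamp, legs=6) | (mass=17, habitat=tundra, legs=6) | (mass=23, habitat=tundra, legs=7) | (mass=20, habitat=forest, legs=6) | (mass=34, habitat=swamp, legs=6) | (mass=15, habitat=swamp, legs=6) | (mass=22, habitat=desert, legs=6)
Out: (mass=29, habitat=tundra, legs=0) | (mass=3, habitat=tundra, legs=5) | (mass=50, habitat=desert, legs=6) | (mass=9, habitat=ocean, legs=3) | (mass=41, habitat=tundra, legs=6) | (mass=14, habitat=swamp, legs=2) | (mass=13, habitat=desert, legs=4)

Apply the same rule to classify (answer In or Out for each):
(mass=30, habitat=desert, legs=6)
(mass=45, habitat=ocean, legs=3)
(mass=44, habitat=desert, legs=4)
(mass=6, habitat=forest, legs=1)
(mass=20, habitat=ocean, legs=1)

In, Out, Out, Out, Out

The rule appears to be: legs ≥ 6 AND mass ≤ 34.
(mass=30, habitat=desert, legs=6) → legs = 6, mass = 30 → In.
(mass=45, habitat=ocean, legs=3) → legs = 3, mass = 45 → Out.
(mass=44, habitat=desert, legs=4) → legs = 4, mass = 44 → Out.
(mass=6, habitat=forest, legs=1) → legs = 1, mass = 6 → Out.
(mass=20, habitat=ocean, legs=1) → legs = 1, mass = 20 → Out.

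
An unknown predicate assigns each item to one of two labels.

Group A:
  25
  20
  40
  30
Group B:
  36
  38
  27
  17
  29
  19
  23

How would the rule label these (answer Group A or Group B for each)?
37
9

One predicate separates the groups cleanly: multiple of 5.
Group B: 37, since 37 = 5·7 + 2.
Group B: 9, since 9 = 5·1 + 4.

Group B, Group B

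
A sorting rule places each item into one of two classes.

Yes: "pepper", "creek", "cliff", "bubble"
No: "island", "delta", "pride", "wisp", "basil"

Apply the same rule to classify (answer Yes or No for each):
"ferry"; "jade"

'Yes' ⟺ has a double letter.
"ferry": 'rr' doubled — checks out, so Yes.
"jade": no doubled letter — does not pass, so No.

Yes, No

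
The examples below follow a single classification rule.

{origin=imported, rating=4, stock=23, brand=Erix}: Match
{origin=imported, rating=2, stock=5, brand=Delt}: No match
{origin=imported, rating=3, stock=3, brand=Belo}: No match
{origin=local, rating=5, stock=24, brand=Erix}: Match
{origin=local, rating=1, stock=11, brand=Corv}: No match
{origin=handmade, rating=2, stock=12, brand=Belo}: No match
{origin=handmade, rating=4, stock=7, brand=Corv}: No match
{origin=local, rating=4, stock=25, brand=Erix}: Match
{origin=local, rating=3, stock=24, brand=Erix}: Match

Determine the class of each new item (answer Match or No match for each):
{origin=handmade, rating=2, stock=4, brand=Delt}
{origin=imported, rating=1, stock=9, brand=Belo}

The classifier is using: brand is Erix.

No match, No match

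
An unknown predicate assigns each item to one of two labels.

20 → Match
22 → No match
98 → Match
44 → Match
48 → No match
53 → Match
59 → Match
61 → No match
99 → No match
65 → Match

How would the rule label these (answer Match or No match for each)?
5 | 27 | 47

Match, No match, Match

The classifier is using: ≡ 2 (mod 3).
5: 5 mod 3 = 2 — fits, so Match. 27: 27 mod 3 = 0 — does not fit, so No match. 47: 47 mod 3 = 2 — fits, so Match.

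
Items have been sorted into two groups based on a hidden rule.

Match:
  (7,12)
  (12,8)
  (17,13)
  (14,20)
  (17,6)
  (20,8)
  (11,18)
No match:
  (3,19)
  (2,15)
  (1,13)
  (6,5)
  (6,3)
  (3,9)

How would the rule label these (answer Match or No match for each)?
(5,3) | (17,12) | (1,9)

The pattern is that an item is 'Match' exactly when: first ≥ 7.

No match, Match, No match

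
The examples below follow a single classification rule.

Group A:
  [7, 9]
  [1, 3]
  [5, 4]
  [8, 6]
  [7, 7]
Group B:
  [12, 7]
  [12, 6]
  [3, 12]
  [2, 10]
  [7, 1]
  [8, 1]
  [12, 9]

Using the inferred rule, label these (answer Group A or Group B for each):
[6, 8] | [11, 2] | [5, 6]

The simplest hypothesis consistent with all the labels is: |first − second| ≤ 2.

Group A, Group B, Group A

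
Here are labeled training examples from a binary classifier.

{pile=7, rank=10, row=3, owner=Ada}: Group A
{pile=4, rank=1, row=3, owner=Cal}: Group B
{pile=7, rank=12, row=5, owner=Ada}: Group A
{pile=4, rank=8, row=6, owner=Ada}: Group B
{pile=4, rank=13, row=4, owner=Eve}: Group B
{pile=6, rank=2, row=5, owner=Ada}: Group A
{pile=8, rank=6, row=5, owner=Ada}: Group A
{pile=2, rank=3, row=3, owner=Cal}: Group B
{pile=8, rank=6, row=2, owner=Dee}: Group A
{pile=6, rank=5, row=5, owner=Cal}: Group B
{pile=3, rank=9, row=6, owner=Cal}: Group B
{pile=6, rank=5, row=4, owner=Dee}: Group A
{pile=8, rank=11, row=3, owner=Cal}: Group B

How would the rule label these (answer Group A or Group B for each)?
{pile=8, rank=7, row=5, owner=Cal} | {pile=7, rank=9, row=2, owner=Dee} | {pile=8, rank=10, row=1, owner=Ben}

Group B, Group A, Group A

The classifier is using: owner is not Cal AND pile ≥ 6.
{pile=8, rank=7, row=5, owner=Cal} — owner is Cal, pile = 8, hence Group B.
{pile=7, rank=9, row=2, owner=Dee} — owner is Dee, pile = 7, hence Group A.
{pile=8, rank=10, row=1, owner=Ben} — owner is Ben, pile = 8, hence Group A.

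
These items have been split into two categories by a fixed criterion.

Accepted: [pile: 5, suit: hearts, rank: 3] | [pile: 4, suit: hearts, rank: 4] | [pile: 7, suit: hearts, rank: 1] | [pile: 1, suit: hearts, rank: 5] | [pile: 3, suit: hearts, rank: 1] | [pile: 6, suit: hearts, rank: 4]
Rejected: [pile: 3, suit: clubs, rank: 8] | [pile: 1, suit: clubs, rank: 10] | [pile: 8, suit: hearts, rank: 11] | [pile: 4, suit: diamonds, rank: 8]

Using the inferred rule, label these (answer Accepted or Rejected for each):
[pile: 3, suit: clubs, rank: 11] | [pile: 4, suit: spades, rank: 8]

The classifier is using: rank ≤ 5.
[pile: 3, suit: clubs, rank: 11] — rank = 11, hence Rejected. [pile: 4, suit: spades, rank: 8] — rank = 8, hence Rejected.

Rejected, Rejected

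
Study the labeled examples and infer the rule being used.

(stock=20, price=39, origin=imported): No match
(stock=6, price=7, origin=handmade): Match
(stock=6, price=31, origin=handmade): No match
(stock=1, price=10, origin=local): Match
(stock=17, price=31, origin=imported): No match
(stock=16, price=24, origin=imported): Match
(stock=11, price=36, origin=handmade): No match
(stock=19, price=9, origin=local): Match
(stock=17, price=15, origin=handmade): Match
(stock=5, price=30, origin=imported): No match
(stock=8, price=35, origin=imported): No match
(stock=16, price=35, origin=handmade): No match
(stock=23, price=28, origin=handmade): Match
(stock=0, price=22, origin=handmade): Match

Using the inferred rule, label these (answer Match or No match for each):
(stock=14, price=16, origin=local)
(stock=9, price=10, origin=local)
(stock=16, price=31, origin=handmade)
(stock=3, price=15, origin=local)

Match, Match, No match, Match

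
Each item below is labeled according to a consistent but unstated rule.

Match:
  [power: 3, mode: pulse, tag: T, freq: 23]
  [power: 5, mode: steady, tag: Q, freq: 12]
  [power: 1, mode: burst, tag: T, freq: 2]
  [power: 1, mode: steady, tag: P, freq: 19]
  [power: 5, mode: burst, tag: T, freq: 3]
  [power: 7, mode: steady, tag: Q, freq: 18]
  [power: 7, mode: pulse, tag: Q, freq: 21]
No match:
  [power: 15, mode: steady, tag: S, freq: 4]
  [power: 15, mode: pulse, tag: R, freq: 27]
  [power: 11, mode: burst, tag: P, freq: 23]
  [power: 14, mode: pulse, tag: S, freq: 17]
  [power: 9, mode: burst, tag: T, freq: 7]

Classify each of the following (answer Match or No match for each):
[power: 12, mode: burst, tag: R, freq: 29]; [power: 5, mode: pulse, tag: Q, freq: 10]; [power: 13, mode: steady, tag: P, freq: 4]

Rule: power ≤ 7. This holds for each 'Match' example and fails for each 'No match' one.
[power: 12, mode: burst, tag: R, freq: 29] — power = 12, hence No match.
[power: 5, mode: pulse, tag: Q, freq: 10] — power = 5, hence Match.
[power: 13, mode: steady, tag: P, freq: 4] — power = 13, hence No match.

No match, Match, No match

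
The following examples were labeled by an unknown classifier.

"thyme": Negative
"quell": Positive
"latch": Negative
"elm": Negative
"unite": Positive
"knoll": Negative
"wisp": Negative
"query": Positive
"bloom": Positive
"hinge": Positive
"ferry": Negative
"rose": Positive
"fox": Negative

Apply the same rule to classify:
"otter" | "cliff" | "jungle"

Positive, Negative, Positive

The pattern is that an item is 'Positive' exactly when: has ≥ 2 vowels.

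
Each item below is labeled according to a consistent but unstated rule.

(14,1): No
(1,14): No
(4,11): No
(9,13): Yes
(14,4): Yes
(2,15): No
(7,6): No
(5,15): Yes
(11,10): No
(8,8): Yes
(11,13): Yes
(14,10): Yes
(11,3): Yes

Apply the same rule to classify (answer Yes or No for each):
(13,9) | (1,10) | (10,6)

Yes, No, Yes

The classifier is using: sum is even.
(13,9): 13+9 = 22 — satisfies this, so Yes.
(1,10): 1+10 = 11 — fails the rule, so No.
(10,6): 10+6 = 16 — satisfies this, so Yes.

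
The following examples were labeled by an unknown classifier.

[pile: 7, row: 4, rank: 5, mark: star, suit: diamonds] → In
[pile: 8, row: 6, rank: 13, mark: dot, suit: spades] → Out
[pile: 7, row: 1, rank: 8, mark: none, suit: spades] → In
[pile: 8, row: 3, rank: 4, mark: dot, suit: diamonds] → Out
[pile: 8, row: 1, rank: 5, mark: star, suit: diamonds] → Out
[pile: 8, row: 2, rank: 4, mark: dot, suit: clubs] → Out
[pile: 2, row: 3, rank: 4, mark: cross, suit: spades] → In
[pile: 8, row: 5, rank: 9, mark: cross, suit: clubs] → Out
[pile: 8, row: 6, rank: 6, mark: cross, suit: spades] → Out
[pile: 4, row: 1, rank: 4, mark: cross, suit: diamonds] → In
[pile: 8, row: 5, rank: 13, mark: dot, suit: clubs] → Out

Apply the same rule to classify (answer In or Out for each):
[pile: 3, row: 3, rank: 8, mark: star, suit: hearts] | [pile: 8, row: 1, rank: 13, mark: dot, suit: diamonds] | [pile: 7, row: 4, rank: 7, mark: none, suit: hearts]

In, Out, In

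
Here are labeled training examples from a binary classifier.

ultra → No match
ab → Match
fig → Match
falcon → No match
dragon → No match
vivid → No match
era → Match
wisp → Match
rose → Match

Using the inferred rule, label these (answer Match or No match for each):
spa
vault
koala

A rule that fits every label: length ≤ 4 — true of each 'Match' example, false of each 'No match' one.
Match: spa, since length 3. No match: vault, since length 5. No match: koala, since length 5.

Match, No match, No match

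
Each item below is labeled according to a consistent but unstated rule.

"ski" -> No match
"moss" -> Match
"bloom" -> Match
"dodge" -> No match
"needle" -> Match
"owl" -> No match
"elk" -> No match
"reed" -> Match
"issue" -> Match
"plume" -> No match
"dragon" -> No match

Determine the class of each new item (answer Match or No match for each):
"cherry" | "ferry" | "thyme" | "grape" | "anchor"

The rule appears to be: has a double letter.
"cherry" — 'rr' doubled, hence Match.
"ferry" — 'rr' doubled, hence Match.
"thyme" — no doubled letter, hence No match.
"grape" — no doubled letter, hence No match.
"anchor" — no doubled letter, hence No match.

Match, Match, No match, No match, No match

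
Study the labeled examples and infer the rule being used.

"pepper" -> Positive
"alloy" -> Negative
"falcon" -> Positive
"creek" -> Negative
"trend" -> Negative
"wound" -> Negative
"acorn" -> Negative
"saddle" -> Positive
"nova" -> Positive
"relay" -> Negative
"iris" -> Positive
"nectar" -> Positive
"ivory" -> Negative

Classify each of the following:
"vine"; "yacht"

All 'Positive' examples share one property — even length — and every 'Negative' example lacks it.
"vine": length 4 — qualifies, so Positive. "yacht": length 5 — doesn't match, so Negative.

Positive, Negative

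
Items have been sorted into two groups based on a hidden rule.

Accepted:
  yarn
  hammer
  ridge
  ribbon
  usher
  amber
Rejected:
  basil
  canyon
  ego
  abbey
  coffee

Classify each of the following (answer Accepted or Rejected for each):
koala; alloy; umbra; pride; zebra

Rejected, Rejected, Accepted, Accepted, Accepted

The classifier is using: contains 'r'.
koala: Rejected (no 'r').
alloy: Rejected (no 'r').
umbra: Accepted (has 'r').
pride: Accepted (has 'r').
zebra: Accepted (has 'r').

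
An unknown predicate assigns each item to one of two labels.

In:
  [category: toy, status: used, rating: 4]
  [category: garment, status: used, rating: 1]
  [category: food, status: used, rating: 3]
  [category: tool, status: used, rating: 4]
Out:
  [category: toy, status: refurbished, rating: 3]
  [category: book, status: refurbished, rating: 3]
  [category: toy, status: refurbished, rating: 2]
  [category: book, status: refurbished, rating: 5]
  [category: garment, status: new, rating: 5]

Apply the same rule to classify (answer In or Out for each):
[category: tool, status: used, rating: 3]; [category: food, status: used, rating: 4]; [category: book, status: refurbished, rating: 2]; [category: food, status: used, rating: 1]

In, In, Out, In

The rule appears to be: status is used.
[category: tool, status: used, rating: 3] → status is used → In. [category: food, status: used, rating: 4] → status is used → In. [category: book, status: refurbished, rating: 2] → status is refurbished → Out. [category: food, status: used, rating: 1] → status is used → In.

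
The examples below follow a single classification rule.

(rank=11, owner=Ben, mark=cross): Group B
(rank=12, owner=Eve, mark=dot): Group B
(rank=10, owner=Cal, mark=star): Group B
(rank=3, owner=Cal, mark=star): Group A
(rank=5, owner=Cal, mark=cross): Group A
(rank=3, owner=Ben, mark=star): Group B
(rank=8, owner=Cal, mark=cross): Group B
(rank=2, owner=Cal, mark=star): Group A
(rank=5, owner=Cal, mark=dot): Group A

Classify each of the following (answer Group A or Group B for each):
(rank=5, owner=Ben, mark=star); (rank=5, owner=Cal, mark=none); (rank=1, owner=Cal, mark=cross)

Group B, Group A, Group A

'Group A' ⟺ owner is Cal AND rank ≤ 5.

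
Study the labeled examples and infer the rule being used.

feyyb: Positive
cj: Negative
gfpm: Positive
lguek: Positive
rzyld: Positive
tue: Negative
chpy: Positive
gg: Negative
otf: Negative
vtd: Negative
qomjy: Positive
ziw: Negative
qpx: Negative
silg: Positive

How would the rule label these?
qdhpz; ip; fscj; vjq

Positive, Negative, Positive, Negative

The distinguishing property — length ≥ 4 — holds for all the 'Positive' cases and none of the 'Negative' cases.
qdhpz → length 5 → Positive.
ip → length 2 → Negative.
fscj → length 4 → Positive.
vjq → length 3 → Negative.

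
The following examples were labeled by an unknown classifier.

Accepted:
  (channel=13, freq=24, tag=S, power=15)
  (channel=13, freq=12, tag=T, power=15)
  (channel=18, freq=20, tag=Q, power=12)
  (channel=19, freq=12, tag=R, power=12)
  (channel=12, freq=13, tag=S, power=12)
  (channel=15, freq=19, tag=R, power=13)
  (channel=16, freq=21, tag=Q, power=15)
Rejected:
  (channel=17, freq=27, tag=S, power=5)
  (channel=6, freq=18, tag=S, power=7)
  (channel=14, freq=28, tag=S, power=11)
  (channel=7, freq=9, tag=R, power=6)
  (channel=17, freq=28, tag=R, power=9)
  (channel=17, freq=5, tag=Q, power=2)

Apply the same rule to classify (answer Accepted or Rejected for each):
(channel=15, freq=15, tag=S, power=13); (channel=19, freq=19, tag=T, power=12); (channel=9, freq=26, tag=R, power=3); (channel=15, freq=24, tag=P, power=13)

Accepted, Accepted, Rejected, Accepted

All 'Accepted' examples share one property — power ≥ 12 — and every 'Rejected' example lacks it.
(channel=15, freq=15, tag=S, power=13): power = 13 — qualifies, so Accepted. (channel=19, freq=19, tag=T, power=12): power = 12 — qualifies, so Accepted. (channel=9, freq=26, tag=R, power=3): power = 3 — doesn't match, so Rejected. (channel=15, freq=24, tag=P, power=13): power = 13 — qualifies, so Accepted.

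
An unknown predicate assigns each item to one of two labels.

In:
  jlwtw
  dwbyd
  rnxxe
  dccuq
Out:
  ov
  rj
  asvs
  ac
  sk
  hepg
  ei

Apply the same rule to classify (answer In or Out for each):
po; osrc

Out, Out

'In' ⟺ odd length.
po: length 2, lacks this property → Out. osrc: length 4, lacks this property → Out.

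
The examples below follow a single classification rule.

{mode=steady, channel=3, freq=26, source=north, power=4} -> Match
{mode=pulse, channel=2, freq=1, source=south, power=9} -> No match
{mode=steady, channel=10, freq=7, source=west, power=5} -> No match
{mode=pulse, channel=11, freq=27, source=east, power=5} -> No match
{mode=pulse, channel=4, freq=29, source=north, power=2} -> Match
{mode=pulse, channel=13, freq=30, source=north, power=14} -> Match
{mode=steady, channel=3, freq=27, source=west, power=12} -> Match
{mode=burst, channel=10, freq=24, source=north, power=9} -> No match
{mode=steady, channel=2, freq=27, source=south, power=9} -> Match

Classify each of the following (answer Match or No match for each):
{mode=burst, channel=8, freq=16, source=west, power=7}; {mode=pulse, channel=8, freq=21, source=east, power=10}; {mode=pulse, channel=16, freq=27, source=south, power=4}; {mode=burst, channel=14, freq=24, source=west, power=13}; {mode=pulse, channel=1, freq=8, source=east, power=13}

One predicate separates the groups cleanly: power ≠ 5 AND freq ≥ 26.

No match, No match, Match, No match, No match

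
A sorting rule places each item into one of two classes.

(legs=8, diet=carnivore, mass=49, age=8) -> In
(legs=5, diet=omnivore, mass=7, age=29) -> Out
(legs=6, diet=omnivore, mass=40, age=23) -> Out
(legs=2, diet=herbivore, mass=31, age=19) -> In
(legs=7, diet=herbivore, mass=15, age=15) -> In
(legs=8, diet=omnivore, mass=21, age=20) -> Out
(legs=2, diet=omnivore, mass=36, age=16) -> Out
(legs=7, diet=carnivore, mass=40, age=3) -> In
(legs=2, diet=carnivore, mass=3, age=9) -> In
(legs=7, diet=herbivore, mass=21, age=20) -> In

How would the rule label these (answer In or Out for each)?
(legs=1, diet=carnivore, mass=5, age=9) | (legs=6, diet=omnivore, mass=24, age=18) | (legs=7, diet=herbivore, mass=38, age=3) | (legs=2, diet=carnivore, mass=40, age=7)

In, Out, In, In

A rule that fits every label: diet is not omnivore — true of each 'In' example, false of each 'Out' one.
(legs=1, diet=carnivore, mass=5, age=9): In (diet is carnivore).
(legs=6, diet=omnivore, mass=24, age=18): Out (diet is omnivore).
(legs=7, diet=herbivore, mass=38, age=3): In (diet is herbivore).
(legs=2, diet=carnivore, mass=40, age=7): In (diet is carnivore).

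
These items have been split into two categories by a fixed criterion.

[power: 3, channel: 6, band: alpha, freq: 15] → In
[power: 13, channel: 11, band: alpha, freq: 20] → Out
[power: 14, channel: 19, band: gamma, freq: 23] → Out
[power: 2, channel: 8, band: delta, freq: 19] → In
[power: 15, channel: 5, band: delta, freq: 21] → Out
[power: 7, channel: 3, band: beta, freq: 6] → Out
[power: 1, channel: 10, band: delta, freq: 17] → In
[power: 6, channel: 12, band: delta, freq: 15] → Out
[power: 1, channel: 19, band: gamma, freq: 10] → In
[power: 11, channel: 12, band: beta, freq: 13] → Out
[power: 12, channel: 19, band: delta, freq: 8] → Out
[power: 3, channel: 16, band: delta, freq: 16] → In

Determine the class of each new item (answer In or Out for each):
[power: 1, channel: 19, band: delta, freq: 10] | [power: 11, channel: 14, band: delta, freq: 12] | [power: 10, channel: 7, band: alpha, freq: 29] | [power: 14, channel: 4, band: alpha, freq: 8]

All 'In' examples share one property — power ≤ 3 — and every 'Out' example lacks it.

In, Out, Out, Out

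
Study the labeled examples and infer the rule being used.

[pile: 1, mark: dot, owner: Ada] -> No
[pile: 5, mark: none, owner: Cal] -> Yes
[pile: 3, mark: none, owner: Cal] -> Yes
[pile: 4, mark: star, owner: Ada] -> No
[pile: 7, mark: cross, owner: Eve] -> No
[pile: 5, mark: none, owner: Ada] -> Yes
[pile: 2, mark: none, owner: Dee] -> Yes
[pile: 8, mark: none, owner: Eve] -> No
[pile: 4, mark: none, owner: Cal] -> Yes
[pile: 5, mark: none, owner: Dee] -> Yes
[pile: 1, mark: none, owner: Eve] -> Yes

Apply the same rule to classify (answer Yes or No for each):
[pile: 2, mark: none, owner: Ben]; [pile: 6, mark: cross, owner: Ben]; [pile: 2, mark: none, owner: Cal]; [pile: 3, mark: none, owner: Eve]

Yes, No, Yes, Yes

Rule: mark is none AND pile ≤ 5. This holds for each 'Yes' example and fails for each 'No' one.
[pile: 2, mark: none, owner: Ben]: mark is none, pile = 2 — meets the rule, so Yes.
[pile: 6, mark: cross, owner: Ben]: mark is cross, pile = 6 — fails the rule, so No.
[pile: 2, mark: none, owner: Cal]: mark is none, pile = 2 — meets the rule, so Yes.
[pile: 3, mark: none, owner: Eve]: mark is none, pile = 3 — meets the rule, so Yes.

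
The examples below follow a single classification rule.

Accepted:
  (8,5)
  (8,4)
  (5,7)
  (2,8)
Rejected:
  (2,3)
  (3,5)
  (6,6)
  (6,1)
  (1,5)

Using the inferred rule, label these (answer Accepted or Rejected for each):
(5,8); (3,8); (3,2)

A rule that fits every label: max ≥ 7 — true of each 'Accepted' example, false of each 'Rejected' one.
(5,8): Accepted (max 8). (3,8): Accepted (max 8). (3,2): Rejected (max 3).

Accepted, Accepted, Rejected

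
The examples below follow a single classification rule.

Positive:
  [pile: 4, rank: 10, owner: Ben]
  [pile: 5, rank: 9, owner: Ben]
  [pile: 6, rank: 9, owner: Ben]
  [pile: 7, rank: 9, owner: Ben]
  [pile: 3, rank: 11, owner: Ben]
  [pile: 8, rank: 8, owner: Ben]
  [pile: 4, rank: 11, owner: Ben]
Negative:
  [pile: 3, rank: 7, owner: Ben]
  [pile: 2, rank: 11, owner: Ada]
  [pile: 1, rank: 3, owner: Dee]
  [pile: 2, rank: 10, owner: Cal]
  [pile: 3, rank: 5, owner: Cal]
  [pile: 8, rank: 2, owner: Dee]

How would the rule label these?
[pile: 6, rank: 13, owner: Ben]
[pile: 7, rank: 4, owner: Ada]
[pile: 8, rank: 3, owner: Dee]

Every 'Positive' example satisfies: owner is Ben AND rank ≥ 8. None of the 'Negative' examples do.
Positive: [pile: 6, rank: 13, owner: Ben], since owner is Ben, rank = 13.
Negative: [pile: 7, rank: 4, owner: Ada], since owner is Ada, rank = 4.
Negative: [pile: 8, rank: 3, owner: Dee], since owner is Dee, rank = 3.

Positive, Negative, Negative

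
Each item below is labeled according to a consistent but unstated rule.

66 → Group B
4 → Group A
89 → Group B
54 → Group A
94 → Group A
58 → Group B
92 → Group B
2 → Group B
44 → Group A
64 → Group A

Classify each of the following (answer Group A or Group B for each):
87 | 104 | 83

Group B, Group A, Group B

A rule that fits every label: ends in digit 4 — true of each 'Group A' example, false of each 'Group B' one.
87 — last digit 7, hence Group B. 104 — last digit 4, hence Group A. 83 — last digit 3, hence Group B.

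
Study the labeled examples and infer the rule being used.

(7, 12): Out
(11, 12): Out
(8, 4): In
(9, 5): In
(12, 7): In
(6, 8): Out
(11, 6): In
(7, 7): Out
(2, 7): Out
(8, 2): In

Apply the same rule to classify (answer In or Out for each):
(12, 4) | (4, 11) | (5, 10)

In, Out, Out

A rule that fits every label: first > second — true of each 'In' example, false of each 'Out' one.
(12, 4): In (12 > 4).
(4, 11): Out (4 < 11).
(5, 10): Out (5 < 10).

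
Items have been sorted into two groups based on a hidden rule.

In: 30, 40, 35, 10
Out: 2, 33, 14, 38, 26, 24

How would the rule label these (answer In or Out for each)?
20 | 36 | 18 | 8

The classifier is using: multiple of 5.

In, Out, Out, Out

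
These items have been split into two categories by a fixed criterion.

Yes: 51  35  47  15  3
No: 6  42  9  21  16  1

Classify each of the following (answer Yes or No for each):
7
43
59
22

Yes, Yes, Yes, No

'Yes' ⟺ ≡ 3 (mod 4).
7 → 7 mod 4 = 3 → Yes. 43 → 43 mod 4 = 3 → Yes. 59 → 59 mod 4 = 3 → Yes. 22 → 22 mod 4 = 2 → No.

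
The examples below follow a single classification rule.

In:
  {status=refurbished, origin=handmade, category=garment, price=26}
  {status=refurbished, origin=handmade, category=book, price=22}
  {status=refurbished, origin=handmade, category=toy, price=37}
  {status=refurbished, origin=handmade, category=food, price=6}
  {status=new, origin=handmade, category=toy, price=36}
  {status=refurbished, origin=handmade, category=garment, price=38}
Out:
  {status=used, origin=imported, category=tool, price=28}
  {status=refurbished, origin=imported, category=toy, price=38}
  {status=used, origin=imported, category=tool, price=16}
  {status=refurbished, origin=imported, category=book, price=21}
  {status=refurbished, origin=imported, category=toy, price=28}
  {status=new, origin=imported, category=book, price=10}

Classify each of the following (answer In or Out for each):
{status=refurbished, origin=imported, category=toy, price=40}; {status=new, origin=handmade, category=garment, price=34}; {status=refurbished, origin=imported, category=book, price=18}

The simplest hypothesis consistent with all the labels is: origin is handmade.

Out, In, Out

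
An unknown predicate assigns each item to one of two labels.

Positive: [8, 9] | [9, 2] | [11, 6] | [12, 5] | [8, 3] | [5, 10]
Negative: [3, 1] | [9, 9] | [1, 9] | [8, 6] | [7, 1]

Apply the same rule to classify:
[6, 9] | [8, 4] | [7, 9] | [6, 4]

One predicate separates the groups cleanly: sum is odd.
[6, 9]: 6+9 = 15, passes → Positive.
[8, 4]: 8+4 = 12, does not fit → Negative.
[7, 9]: 7+9 = 16, does not fit → Negative.
[6, 4]: 6+4 = 10, does not fit → Negative.

Positive, Negative, Negative, Negative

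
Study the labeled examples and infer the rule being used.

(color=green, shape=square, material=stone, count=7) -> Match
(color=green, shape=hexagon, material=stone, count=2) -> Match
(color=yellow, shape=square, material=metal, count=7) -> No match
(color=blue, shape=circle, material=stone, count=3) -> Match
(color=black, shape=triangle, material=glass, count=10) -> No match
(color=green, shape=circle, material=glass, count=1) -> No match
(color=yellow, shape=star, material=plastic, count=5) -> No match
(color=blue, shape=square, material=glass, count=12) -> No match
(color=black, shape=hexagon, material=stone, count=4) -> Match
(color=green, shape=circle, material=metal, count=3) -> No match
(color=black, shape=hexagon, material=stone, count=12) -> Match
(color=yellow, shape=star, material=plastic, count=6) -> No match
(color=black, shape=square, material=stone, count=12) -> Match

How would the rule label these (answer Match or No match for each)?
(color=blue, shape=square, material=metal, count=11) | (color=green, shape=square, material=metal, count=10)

No match, No match

The common property of the 'Match' items is: material is stone. No 'No match' item has it.
(color=blue, shape=square, material=metal, count=11): No match (material is metal). (color=green, shape=square, material=metal, count=10): No match (material is metal).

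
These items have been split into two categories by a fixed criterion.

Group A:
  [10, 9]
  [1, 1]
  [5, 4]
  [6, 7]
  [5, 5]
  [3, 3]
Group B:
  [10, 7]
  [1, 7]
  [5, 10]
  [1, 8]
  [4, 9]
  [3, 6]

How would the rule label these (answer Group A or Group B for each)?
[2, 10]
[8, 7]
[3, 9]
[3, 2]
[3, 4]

One predicate separates the groups cleanly: |first − second| ≤ 1.
[2, 10]: |2−10| = 8 — lacks this property, so Group B.
[8, 7]: |8−7| = 1 — passes, so Group A.
[3, 9]: |3−9| = 6 — lacks this property, so Group B.
[3, 2]: |3−2| = 1 — passes, so Group A.
[3, 4]: |3−4| = 1 — passes, so Group A.

Group B, Group A, Group B, Group A, Group A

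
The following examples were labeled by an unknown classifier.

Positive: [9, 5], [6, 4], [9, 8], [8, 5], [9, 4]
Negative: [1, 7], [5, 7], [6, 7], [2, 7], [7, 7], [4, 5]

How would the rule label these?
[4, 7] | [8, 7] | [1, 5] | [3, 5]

Negative, Positive, Negative, Negative

The pattern is that an item is 'Positive' exactly when: first > second.
[4, 7] → 4 < 7 → Negative. [8, 7] → 8 > 7 → Positive. [1, 5] → 1 < 5 → Negative. [3, 5] → 3 < 5 → Negative.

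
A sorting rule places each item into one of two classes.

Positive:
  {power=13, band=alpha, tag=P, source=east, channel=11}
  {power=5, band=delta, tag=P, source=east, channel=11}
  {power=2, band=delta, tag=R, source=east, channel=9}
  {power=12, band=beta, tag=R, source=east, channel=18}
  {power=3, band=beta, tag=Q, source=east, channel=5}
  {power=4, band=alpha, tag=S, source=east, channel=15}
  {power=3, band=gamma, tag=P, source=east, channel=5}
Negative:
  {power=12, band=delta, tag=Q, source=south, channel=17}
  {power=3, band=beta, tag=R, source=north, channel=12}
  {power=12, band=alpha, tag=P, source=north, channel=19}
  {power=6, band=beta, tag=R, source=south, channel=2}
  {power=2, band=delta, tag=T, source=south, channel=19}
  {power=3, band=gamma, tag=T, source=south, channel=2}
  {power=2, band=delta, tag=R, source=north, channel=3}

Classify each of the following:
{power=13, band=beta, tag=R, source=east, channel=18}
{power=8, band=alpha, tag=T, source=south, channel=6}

Positive, Negative

A rule that fits every label: source is east — true of each 'Positive' example, false of each 'Negative' one.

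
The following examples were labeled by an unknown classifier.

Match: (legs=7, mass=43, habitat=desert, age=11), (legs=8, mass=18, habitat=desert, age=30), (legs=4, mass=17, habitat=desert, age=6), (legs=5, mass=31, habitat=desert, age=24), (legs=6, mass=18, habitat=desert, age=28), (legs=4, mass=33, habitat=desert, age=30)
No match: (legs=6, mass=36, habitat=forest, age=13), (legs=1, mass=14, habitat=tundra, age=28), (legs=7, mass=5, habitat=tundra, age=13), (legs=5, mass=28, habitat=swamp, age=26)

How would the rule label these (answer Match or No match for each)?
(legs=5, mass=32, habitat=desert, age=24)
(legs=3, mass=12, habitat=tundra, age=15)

The simplest hypothesis consistent with all the labels is: habitat is desert.

Match, No match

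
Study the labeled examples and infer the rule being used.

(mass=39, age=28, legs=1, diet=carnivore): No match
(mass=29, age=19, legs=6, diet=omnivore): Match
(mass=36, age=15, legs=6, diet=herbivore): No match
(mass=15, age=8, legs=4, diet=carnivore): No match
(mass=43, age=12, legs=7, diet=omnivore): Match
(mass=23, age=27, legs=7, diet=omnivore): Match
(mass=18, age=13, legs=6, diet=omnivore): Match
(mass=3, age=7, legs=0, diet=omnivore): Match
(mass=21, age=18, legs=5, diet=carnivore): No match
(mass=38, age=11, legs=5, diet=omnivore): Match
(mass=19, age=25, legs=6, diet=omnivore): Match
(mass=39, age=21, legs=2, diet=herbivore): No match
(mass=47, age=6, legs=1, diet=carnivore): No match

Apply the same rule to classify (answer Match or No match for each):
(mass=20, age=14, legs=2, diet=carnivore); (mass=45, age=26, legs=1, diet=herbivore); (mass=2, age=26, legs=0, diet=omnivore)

No match, No match, Match

Looking at the examples, the only property every 'Match' case has and every 'No match' case lacks is: diet is omnivore.
(mass=20, age=14, legs=2, diet=carnivore): diet is carnivore, fails the rule → No match. (mass=45, age=26, legs=1, diet=herbivore): diet is herbivore, fails the rule → No match. (mass=2, age=26, legs=0, diet=omnivore): diet is omnivore, qualifies → Match.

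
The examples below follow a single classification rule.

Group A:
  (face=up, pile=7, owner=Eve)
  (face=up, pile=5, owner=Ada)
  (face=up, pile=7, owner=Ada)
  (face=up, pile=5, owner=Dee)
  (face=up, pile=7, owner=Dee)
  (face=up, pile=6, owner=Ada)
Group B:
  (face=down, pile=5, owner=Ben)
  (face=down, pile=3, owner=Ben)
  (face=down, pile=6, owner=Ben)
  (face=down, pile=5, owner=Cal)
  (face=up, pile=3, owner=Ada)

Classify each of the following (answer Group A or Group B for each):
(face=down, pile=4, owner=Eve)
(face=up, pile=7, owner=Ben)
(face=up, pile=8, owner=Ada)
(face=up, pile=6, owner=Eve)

Group B, Group A, Group A, Group A

Rule: face is up AND pile ≥ 5. This holds for each 'Group A' example and fails for each 'Group B' one.
(face=down, pile=4, owner=Eve) — face is down, pile = 4, hence Group B. (face=up, pile=7, owner=Ben) — face is up, pile = 7, hence Group A. (face=up, pile=8, owner=Ada) — face is up, pile = 8, hence Group A. (face=up, pile=6, owner=Eve) — face is up, pile = 6, hence Group A.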